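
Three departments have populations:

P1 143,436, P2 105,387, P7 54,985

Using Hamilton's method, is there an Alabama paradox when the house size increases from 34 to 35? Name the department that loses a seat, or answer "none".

At 34 seats: P1 16, P2 12, P7 6.
At 35 seats: P1 17, P2 12, P7 6.
No department's allocation decreased.

none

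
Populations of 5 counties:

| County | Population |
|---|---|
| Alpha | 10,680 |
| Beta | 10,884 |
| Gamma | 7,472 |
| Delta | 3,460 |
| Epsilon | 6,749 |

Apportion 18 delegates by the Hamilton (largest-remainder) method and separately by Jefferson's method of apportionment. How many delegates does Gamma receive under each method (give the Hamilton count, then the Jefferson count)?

3 and 4

Hamilton: Alpha 5, Beta 5, Gamma 3, Delta 2, Epsilon 3.
Jefferson: Alpha 5, Beta 5, Gamma 4, Delta 1, Epsilon 3.
Gamma gets 3 under Hamilton and 4 under Jefferson.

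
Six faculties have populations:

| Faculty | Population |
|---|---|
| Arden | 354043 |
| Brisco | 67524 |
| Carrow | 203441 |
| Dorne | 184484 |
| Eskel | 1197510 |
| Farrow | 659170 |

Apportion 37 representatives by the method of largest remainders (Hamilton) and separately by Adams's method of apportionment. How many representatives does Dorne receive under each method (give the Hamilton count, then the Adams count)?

2 and 3

Hamilton: Arden 5, Brisco 1, Carrow 3, Dorne 2, Eskel 17, Farrow 9.
Adams: Arden 5, Brisco 1, Carrow 3, Dorne 3, Eskel 16, Farrow 9.
Dorne gets 2 under Hamilton and 3 under Adams.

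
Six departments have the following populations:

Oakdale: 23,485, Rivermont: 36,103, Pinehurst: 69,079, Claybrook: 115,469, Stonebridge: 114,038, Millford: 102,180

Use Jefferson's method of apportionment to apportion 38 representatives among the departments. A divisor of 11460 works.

Oakdale 2; Rivermont 3; Pinehurst 6; Claybrook 10; Stonebridge 9; Millford 8

With modified divisor 11460: modified quotas Oakdale 2.049, Rivermont 3.150, Pinehurst 6.028, Claybrook 10.076, Stonebridge 9.951, Millford 8.916.
Rounding down: Oakdale 2, Rivermont 3, Pinehurst 6, Claybrook 10, Stonebridge 9, Millford 8 (total 38).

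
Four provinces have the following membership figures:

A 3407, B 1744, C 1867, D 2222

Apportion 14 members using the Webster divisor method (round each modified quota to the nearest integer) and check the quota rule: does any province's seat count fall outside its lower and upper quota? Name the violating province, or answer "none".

Standard quotas: A 5.162, B 2.642, C 2.829, D 3.367.
Webster allocation: A 5, B 3, C 3, D 3.
Every allocation lies between the lower and upper quota.

none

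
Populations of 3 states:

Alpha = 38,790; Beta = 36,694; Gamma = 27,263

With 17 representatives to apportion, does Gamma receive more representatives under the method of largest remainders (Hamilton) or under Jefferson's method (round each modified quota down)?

Hamilton

Hamilton: Alpha 6, Beta 6, Gamma 5.
Jefferson: Alpha 7, Beta 6, Gamma 4.
Gamma gets 5 under Hamilton and 4 under Jefferson.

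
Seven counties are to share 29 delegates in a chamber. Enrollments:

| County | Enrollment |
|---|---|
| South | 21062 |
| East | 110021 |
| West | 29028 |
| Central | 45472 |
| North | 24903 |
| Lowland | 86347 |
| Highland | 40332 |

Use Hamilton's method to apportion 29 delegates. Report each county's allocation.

The standard divisor is 357165/29 ≈ 12316.034.
Standard quotas: South 1.7101, East 8.9332, West 2.3569, Central 3.6921, North 2.0220, Lowland 7.0109, Highland 3.2748.
Lower quotas: South 1, East 8, West 2, Central 3, North 2, Lowland 7, Highland 3 (sum 26, leaving 3 seats).
Remainders in descending order: East 0.9332, South 0.7101, Central 0.6921, West 0.3569, Highland 0.2748, North 0.0220, Lowland 0.0109.
Largest remainders: East, South, Central receive the extra seats.

South: 2, East: 9, West: 2, Central: 4, North: 2, Lowland: 7, Highland: 3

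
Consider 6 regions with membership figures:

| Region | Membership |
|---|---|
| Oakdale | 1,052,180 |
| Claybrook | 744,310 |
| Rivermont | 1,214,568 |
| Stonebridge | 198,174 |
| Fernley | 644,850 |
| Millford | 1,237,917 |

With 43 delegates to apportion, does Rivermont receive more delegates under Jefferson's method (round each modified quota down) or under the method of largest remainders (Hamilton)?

Jefferson: Oakdale 9, Claybrook 6, Rivermont 11, Stonebridge 1, Fernley 5, Millford 11.
Hamilton: Oakdale 9, Claybrook 6, Rivermont 10, Stonebridge 2, Fernley 5, Millford 11.
Rivermont gets 11 under Jefferson and 10 under Hamilton.

Jefferson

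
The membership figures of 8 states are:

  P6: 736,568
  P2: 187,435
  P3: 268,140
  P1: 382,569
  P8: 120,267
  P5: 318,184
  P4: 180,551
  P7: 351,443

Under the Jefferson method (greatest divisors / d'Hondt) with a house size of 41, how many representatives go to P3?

Standard divisor 2545157/41 ≈ 62077; standard quotas: P6 11.865, P2 3.019, P3 4.319, P1 6.163, P8 1.937, P5 5.126, P4 2.909, P7 5.661.
Rounding down gives 11, 3, 4, 6, 1, 5, 2, 5 = 37 seats, so the divisor must be adjusted.
With modified divisor 57600: modified quotas P6 12.788, P2 3.254, P3 4.655, P1 6.642, P8 2.088, P5 5.524, P4 3.135, P7 6.101.
Rounding down: P6 12, P2 3, P3 4, P1 6, P8 2, P5 5, P4 3, P7 6 (total 41).
P3 receives 4.

4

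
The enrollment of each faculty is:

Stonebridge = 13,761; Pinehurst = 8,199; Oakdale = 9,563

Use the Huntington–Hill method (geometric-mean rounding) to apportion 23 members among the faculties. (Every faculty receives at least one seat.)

With divisor 1381: modified quotas Stonebridge 9.965, Pinehurst 5.937, Oakdale 6.925.
Geometric-mean thresholds: Stonebridge √(9·10)=9.487, Pinehurst √(5·6)=5.477, Oakdale √(6·7)=6.481.
Each quota rounded against its threshold gives Stonebridge 10, Pinehurst 6, Oakdale 7 (total 23).

Stonebridge: 10; Pinehurst: 6; Oakdale: 7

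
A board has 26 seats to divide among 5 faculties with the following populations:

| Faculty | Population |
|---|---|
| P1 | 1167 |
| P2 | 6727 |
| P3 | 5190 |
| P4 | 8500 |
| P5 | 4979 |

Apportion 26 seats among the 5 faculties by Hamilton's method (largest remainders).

Total 26563; standard divisor 26563/26 ≈ 1021.654.
Standard quotas: P1 1.1423, P2 6.5844, P3 5.0800, P4 8.3198, P5 4.8735.
Lower quotas: P1 1, P2 6, P3 5, P4 8, P5 4 (sum 24, leaving 2 seats).
Remainders in descending order: P5 0.8735, P2 0.5844, P4 0.3198, P1 0.1423, P3 0.0800.
Largest remainders: P5, P2 receive the extra seats.

P1 1, P2 7, P3 5, P4 8, P5 5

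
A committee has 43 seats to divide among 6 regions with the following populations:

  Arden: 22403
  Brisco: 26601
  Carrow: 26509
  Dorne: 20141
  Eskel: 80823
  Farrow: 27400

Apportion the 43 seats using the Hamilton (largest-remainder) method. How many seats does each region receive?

Standard divisor: 203877 ÷ 43 ≈ 4741.326.
Standard quotas: Arden 4.7250, Brisco 5.6105, Carrow 5.5911, Dorne 4.2480, Eskel 17.0465, Farrow 5.7790.
Lower quotas: Arden 4, Brisco 5, Carrow 5, Dorne 4, Eskel 17, Farrow 5 (sum 40, leaving 3 seats).
Remainders in descending order: Farrow 0.7790, Arden 0.7250, Brisco 0.6105, Carrow 0.5911, Dorne 0.2480, Eskel 0.0465.
Largest remainders: Farrow, Arden, Brisco receive the extra seats.

Arden=5, Brisco=6, Carrow=5, Dorne=4, Eskel=17, Farrow=6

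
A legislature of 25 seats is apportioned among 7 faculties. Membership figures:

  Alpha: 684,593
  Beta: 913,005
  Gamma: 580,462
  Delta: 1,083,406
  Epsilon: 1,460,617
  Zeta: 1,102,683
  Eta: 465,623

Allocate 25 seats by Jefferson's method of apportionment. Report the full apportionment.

Alpha 3, Beta 4, Gamma 2, Delta 4, Epsilon 6, Zeta 4, Eta 2

Standard divisor 6290389/25 ≈ 251615.56; standard quotas: Alpha 2.721, Beta 3.629, Gamma 2.307, Delta 4.306, Epsilon 5.805, Zeta 4.382, Eta 1.851.
Rounding down gives 2, 3, 2, 4, 5, 4, 1 = 21 seats, so the divisor must be adjusted.
With modified divisor 224400: modified quotas Alpha 3.051, Beta 4.069, Gamma 2.587, Delta 4.828, Epsilon 6.509, Zeta 4.914, Eta 2.075.
Rounding down: Alpha 3, Beta 4, Gamma 2, Delta 4, Epsilon 6, Zeta 4, Eta 2 (total 25).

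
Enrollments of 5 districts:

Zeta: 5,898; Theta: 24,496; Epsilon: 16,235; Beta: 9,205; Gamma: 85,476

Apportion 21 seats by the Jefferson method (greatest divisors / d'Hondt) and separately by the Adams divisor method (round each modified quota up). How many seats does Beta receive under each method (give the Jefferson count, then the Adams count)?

Jefferson: Zeta 0, Theta 4, Epsilon 2, Beta 1, Gamma 14.
Adams: Zeta 1, Theta 4, Epsilon 3, Beta 2, Gamma 11.
Beta gets 1 under Jefferson and 2 under Adams.

1 and 2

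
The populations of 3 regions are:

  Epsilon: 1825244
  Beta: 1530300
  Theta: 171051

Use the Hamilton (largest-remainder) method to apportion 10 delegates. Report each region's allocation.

Epsilon 5; Beta 4; Theta 1

The standard divisor is 3526595/10 ≈ 352659.5.
Standard quotas: Epsilon 5.1757, Beta 4.3393, Theta 0.4850.
Lower quotas: Epsilon 5, Beta 4, Theta 0 (sum 9, leaving 1 seat).
Remainders in descending order: Theta 0.4850, Beta 0.3393, Epsilon 0.1757.
Largest remainder: Theta receives the extra seat.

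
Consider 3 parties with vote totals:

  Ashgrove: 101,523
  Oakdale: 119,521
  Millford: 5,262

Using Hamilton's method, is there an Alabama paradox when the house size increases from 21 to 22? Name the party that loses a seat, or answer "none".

Millford

At 21 seats: Ashgrove 9, Oakdale 11, Millford 1.
At 22 seats: Ashgrove 10, Oakdale 12, Millford 0.
Millford drops from 1 to 0.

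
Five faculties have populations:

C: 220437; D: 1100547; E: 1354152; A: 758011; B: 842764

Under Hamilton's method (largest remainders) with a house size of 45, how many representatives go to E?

14

Total 4275911; standard divisor 4275911/45 ≈ 95020.244.
Standard quotas: C 2.3199, D 11.5822, E 14.2512, A 7.9774, B 8.8693.
Lower quotas: C 2, D 11, E 14, A 7, B 8 (sum 42, leaving 3 seats).
Remainders in descending order: A 0.9774, B 0.8693, D 0.5822, C 0.3199, E 0.2512.
Largest remainders: A, B, D receive the extra seats.
E receives 14.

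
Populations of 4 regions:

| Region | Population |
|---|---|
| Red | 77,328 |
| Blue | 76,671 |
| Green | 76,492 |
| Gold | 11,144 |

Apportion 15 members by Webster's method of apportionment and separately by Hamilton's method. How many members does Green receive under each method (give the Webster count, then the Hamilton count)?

4 and 5

Webster: Red 5, Blue 5, Green 4, Gold 1.
Hamilton: Red 5, Blue 5, Green 5, Gold 0.
Green gets 4 under Webster and 5 under Hamilton.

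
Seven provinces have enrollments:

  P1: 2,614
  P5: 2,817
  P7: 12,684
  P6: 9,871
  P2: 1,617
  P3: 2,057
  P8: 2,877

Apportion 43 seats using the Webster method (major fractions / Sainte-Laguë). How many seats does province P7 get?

Standard divisor 34537/43 ≈ 803.186; standard quotas: P1 3.255, P5 3.507, P7 15.792, P6 12.290, P2 2.013, P3 2.561, P8 3.582.
Rounding to the nearest integer gives 3, 4, 16, 12, 2, 3, 4 = 44 seats, so the divisor must be adjusted.
With modified divisor 810: modified quotas P1 3.227, P5 3.478, P7 15.659, P6 12.186, P2 1.996, P3 2.540, P8 3.552.
Rounding to the nearest integer: P1 3, P5 3, P7 16, P6 12, P2 2, P3 3, P8 4 (total 43).
P7 receives 16.

16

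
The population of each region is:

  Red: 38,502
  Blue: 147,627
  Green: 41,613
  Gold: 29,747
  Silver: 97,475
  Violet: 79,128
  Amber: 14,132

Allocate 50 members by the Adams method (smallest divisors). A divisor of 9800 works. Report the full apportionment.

Red 4, Blue 16, Green 5, Gold 4, Silver 10, Violet 9, Amber 2

With modified divisor 9800: modified quotas Red 3.929, Blue 15.064, Green 4.246, Gold 3.035, Silver 9.946, Violet 8.074, Amber 1.442.
Rounding up: Red 4, Blue 16, Green 5, Gold 4, Silver 10, Violet 9, Amber 2 (total 50).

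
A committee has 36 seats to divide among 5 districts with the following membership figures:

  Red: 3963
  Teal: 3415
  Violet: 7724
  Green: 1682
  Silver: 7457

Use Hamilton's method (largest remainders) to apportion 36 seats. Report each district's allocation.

Red 6; Teal 5; Violet 11; Green 3; Silver 11

The standard divisor is 24241/36 ≈ 673.361.
Standard quotas: Red 5.8854, Teal 5.0716, Violet 11.4708, Green 2.4979, Silver 11.0743.
Lower quotas: Red 5, Teal 5, Violet 11, Green 2, Silver 11 (sum 34, leaving 2 seats).
Remainders in descending order: Red 0.8854, Green 0.4979, Violet 0.4708, Silver 0.0743, Teal 0.0716.
The surplus seats go to Red, Green.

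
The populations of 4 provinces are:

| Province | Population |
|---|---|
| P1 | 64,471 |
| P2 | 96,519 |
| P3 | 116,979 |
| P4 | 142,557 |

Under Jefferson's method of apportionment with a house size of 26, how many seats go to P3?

7

Standard divisor 420526/26 ≈ 16174.077; standard quotas: P1 3.986, P2 5.968, P3 7.232, P4 8.814.
Rounding down gives 3, 5, 7, 8 = 23 seats, so the divisor must be adjusted.
With modified divisor 15200: modified quotas P1 4.242, P2 6.350, P3 7.696, P4 9.379.
Rounding down: P1 4, P2 6, P3 7, P4 9 (total 26).
P3 receives 7.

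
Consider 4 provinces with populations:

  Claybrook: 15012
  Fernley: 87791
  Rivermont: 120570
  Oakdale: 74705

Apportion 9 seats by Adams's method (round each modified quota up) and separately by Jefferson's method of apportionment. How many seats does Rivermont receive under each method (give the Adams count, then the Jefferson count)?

Adams: Claybrook 1, Fernley 3, Rivermont 3, Oakdale 2.
Jefferson: Claybrook 0, Fernley 3, Rivermont 4, Oakdale 2.
Rivermont gets 3 under Adams and 4 under Jefferson.

3 and 4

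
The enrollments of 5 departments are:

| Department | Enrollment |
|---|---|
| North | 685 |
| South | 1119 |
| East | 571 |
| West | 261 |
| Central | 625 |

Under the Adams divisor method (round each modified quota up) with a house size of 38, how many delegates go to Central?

Standard divisor 3261/38 ≈ 85.816; standard quotas: North 7.982, South 13.040, East 6.654, West 3.041, Central 7.283.
Rounding up gives 8, 14, 7, 4, 8 = 41 seats, so the divisor must be adjusted.
With modified divisor 90: modified quotas North 7.611, South 12.433, East 6.344, West 2.900, Central 6.944.
Rounding up: North 8, South 13, East 7, West 3, Central 7 (total 38).
Central receives 7.

7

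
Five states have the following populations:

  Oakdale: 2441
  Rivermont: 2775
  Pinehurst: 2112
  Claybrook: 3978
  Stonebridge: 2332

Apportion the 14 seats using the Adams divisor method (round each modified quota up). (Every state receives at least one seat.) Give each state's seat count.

Oakdale 3; Rivermont 3; Pinehurst 2; Claybrook 4; Stonebridge 2

Standard divisor 13638/14 ≈ 974.143; standard quotas: Oakdale 2.506, Rivermont 2.849, Pinehurst 2.168, Claybrook 4.084, Stonebridge 2.394.
Rounding up gives 3, 3, 3, 5, 3 = 17 seats, so the divisor must be adjusted.
With modified divisor 1200: modified quotas Oakdale 2.034, Rivermont 2.312, Pinehurst 1.760, Claybrook 3.315, Stonebridge 1.943.
Rounding up: Oakdale 3, Rivermont 3, Pinehurst 2, Claybrook 4, Stonebridge 2 (total 14).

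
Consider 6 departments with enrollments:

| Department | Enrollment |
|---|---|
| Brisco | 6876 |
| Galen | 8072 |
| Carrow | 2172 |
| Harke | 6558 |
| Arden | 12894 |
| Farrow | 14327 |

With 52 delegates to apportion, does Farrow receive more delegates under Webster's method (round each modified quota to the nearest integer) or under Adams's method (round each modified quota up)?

Webster: Brisco 7, Galen 8, Carrow 2, Harke 7, Arden 13, Farrow 15.
Adams: Brisco 7, Galen 8, Carrow 3, Harke 7, Arden 13, Farrow 14.
Farrow gets 15 under Webster and 14 under Adams.

Webster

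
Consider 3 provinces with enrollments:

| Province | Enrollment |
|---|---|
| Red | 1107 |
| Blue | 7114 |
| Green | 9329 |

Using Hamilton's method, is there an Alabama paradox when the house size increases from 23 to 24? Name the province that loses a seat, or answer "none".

At 23 seats: Red 2, Blue 9, Green 12.
At 24 seats: Red 1, Blue 10, Green 13.
Red drops from 2 to 1.

Red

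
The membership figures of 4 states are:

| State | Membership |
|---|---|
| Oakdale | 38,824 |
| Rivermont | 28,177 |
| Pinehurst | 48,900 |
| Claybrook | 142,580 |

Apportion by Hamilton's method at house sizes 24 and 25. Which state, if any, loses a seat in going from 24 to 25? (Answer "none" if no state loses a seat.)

At 24 seats: Oakdale 4, Rivermont 3, Pinehurst 4, Claybrook 13.
At 25 seats: Oakdale 4, Rivermont 2, Pinehurst 5, Claybrook 14.
Rivermont drops from 3 to 2.

Rivermont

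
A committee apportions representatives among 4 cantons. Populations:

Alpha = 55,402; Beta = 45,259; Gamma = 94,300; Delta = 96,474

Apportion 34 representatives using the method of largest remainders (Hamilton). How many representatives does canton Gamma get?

11

Total 291435; standard divisor 291435/34 ≈ 8571.618.
Standard quotas: Alpha 6.4634, Beta 5.2801, Gamma 11.0014, Delta 11.2551.
Lower quotas: Alpha 6, Beta 5, Gamma 11, Delta 11 (sum 33, leaving 1 seat).
Remainders in descending order: Alpha 0.4634, Beta 0.2801, Delta 0.2551, Gamma 0.0014.
The surplus seat goes to Alpha.
Gamma receives 11.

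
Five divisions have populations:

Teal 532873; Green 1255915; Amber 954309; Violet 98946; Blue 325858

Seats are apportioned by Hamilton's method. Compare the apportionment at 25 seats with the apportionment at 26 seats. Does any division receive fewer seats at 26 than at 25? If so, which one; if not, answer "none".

none

At 25 seats: Teal 4, Green 10, Amber 7, Violet 1, Blue 3.
At 26 seats: Teal 4, Green 10, Amber 8, Violet 1, Blue 3.
No division's allocation decreased.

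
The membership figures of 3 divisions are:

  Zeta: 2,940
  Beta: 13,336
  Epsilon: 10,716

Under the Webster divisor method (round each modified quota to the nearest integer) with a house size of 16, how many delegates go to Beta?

Standard divisor 26992/16 ≈ 1687; standard quotas: Zeta 1.743, Beta 7.905, Epsilon 6.352.
Rounding to the nearest integer gives Zeta 2, Beta 8, Epsilon 6 — total 16, matching the house size, so no adjustment is needed.
Beta receives 8.

8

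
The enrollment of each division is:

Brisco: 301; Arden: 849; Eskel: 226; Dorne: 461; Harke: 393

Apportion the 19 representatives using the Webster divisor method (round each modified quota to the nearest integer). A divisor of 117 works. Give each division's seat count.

Brisco=3, Arden=7, Eskel=2, Dorne=4, Harke=3

With modified divisor 117: modified quotas Brisco 2.573, Arden 7.256, Eskel 1.932, Dorne 3.940, Harke 3.359.
Rounding to the nearest integer: Brisco 3, Arden 7, Eskel 2, Dorne 4, Harke 3 (total 19).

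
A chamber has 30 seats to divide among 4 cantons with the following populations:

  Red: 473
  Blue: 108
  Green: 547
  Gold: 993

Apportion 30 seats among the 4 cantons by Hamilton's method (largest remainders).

The standard divisor is 2121/30 ≈ 70.7.
Standard quotas: Red 6.690, Blue 1.528, Green 7.737, Gold 14.045.
Lower quotas: Red 6, Blue 1, Green 7, Gold 14 (sum 28, leaving 2 seats).
Remainders in descending order: Green 0.737, Red 0.690, Blue 0.528, Gold 0.045.
Largest remainders: Green, Red receive the extra seats.

Red 7; Blue 1; Green 8; Gold 14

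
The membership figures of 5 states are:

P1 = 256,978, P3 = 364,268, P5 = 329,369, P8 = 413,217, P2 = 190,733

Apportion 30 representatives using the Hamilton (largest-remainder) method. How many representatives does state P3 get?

The standard divisor is 1554565/30 ≈ 51818.833.
Standard quotas: P1 4.9592, P3 7.0296, P5 6.3562, P8 7.9743, P2 3.6808.
Lower quotas: P1 4, P3 7, P5 6, P8 7, P2 3 (sum 27, leaving 3 seats).
Remainders in descending order: P8 0.9743, P1 0.9592, P2 0.6808, P5 0.3562, P3 0.0296.
The surplus seats go to P8, P1, P2.
P3 receives 7.

7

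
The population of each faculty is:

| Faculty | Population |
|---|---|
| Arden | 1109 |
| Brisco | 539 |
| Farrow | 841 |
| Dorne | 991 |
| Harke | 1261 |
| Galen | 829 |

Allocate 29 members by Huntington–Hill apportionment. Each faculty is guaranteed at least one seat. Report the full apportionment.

With divisor 191: modified quotas Arden 5.806, Brisco 2.822, Farrow 4.403, Dorne 5.188, Harke 6.602, Galen 4.340.
Geometric-mean thresholds: Arden √(5·6)=5.477, Brisco √(2·3)=2.449, Farrow √(4·5)=4.472, Dorne √(5·6)=5.477, Harke √(6·7)=6.481, Galen √(4·5)=4.472.
Each quota rounded against its threshold gives Arden 6, Brisco 3, Farrow 4, Dorne 5, Harke 7, Galen 4 (total 29).

Arden 6; Brisco 3; Farrow 4; Dorne 5; Harke 7; Galen 4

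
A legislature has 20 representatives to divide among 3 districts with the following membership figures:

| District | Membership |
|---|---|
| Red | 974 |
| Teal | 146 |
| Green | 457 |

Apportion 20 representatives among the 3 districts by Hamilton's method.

Red 12, Teal 2, Green 6

Standard divisor: 1577 ÷ 20 ≈ 78.85.
Standard quotas: Red 12.353, Teal 1.852, Green 5.796.
Lower quotas: Red 12, Teal 1, Green 5 (sum 18, leaving 2 seats).
Remainders in descending order: Teal 0.852, Green 0.796, Red 0.353.
The surplus seats go to Teal, Green.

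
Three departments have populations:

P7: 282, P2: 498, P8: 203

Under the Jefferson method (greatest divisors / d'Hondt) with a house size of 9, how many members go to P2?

Standard divisor 983/9 ≈ 109.222; standard quotas: P7 2.582, P2 4.560, P8 1.859.
Rounding down gives 2, 4, 1 = 7 seats, so the divisor must be adjusted.
With modified divisor 97: modified quotas P7 2.907, P2 5.134, P8 2.093.
Rounding down: P7 2, P2 5, P8 2 (total 9).
P2 receives 5.

5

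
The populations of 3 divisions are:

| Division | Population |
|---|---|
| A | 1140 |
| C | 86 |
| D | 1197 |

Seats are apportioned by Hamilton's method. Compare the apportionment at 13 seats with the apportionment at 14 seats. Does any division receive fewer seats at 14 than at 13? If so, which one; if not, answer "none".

At 13 seats: A 6, C 1, D 6.
At 14 seats: A 7, C 0, D 7.
C drops from 1 to 0.

C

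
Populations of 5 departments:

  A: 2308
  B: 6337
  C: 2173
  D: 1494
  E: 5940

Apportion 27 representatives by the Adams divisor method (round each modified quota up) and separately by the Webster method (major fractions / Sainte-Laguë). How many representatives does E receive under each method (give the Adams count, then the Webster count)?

Adams: A 4, B 9, C 3, D 3, E 8.
Webster: A 3, B 10, C 3, D 2, E 9.
E gets 8 under Adams and 9 under Webster.

8 and 9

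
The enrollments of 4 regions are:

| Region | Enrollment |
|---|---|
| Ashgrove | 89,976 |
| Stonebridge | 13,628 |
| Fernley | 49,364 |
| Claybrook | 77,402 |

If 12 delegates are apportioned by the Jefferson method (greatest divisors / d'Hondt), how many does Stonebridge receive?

Standard divisor 230370/12 ≈ 19197.5; standard quotas: Ashgrove 4.687, Stonebridge 0.710, Fernley 2.571, Claybrook 4.032.
Rounding down gives 4, 0, 2, 4 = 10 seats, so the divisor must be adjusted.
With modified divisor 16000: modified quotas Ashgrove 5.623, Stonebridge 0.852, Fernley 3.085, Claybrook 4.838.
Rounding down: Ashgrove 5, Stonebridge 0, Fernley 3, Claybrook 4 (total 12).
Stonebridge receives 0.

0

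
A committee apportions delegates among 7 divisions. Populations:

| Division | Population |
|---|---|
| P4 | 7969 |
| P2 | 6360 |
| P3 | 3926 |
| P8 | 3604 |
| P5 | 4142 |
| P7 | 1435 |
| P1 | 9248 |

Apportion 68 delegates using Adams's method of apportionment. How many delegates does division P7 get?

Standard divisor 36684/68 ≈ 539.471; standard quotas: P4 14.772, P2 11.789, P3 7.278, P8 6.681, P5 7.678, P7 2.660, P1 17.143.
Rounding up gives 15, 12, 8, 7, 8, 3, 18 = 71 seats, so the divisor must be adjusted.
With modified divisor 574: modified quotas P4 13.883, P2 11.080, P3 6.840, P8 6.279, P5 7.216, P7 2.500, P1 16.111.
Rounding up: P4 14, P2 12, P3 7, P8 7, P5 8, P7 3, P1 17 (total 68).
P7 receives 3.

3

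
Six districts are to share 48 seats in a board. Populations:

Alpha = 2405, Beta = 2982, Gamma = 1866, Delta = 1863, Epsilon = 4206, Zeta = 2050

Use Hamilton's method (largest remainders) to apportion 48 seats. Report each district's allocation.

The standard divisor is 15372/48 ≈ 320.25.
Standard quotas: Alpha 7.510, Beta 9.311, Gamma 5.827, Delta 5.817, Epsilon 13.133, Zeta 6.401.
Lower quotas: Alpha 7, Beta 9, Gamma 5, Delta 5, Epsilon 13, Zeta 6 (sum 45, leaving 3 seats).
Remainders in descending order: Gamma 0.827, Delta 0.817, Alpha 0.510, Zeta 0.401, Beta 0.311, Epsilon 0.133.
Largest remainders: Gamma, Delta, Alpha receive the extra seats.

Alpha 8, Beta 9, Gamma 6, Delta 6, Epsilon 13, Zeta 6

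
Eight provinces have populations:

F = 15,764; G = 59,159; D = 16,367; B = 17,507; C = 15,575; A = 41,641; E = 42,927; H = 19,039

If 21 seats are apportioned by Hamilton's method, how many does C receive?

Standard divisor: 227979 ÷ 21 ≈ 10856.143.
Standard quotas: F 1.4521, G 5.4494, D 1.5076, B 1.6126, C 1.4347, A 3.8357, E 3.9542, H 1.7538.
Lower quotas: F 1, G 5, D 1, B 1, C 1, A 3, E 3, H 1 (sum 16, leaving 5 seats).
Remainders in descending order: E 0.9542, A 0.8357, H 0.7538, B 0.6126, D 0.5076, F 0.4521, G 0.4494, C 0.4347.
The surplus seats go to E, A, H, B, D.
C receives 1.

1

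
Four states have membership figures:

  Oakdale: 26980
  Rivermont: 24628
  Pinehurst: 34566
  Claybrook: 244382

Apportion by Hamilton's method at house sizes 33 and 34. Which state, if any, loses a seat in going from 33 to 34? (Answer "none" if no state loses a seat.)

At 33 seats: Oakdale 3, Rivermont 3, Pinehurst 3, Claybrook 24.
At 34 seats: Oakdale 3, Rivermont 2, Pinehurst 4, Claybrook 25.
Rivermont drops from 3 to 2.

Rivermont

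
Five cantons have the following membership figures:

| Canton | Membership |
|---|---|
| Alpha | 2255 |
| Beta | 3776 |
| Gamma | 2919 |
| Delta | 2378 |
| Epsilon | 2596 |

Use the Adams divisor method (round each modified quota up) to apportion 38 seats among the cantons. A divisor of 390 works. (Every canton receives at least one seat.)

Alpha 6, Beta 10, Gamma 8, Delta 7, Epsilon 7

With modified divisor 390: modified quotas Alpha 5.782, Beta 9.682, Gamma 7.485, Delta 6.097, Epsilon 6.656.
Rounding up: Alpha 6, Beta 10, Gamma 8, Delta 7, Epsilon 7 (total 38).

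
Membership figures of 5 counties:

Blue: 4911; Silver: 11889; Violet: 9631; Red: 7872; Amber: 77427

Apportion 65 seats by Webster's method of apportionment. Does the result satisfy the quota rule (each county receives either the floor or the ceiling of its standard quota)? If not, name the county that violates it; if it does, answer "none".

Standard quotas: Blue 2.857, Silver 6.917, Violet 5.603, Red 4.580, Amber 45.044.
Webster allocation: Blue 3, Silver 7, Violet 6, Red 5, Amber 44.
Amber has quota 45.044 (lower 45, upper 46) but receives 44 — outside the quota interval.

Amber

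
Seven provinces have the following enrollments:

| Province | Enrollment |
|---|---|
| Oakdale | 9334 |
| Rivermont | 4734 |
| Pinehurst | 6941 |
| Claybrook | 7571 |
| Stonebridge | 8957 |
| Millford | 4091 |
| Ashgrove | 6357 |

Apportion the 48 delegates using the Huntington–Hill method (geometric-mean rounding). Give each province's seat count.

With divisor 998: modified quotas Oakdale 9.353, Rivermont 4.743, Pinehurst 6.955, Claybrook 7.586, Stonebridge 8.975, Millford 4.099, Ashgrove 6.370.
Geometric-mean thresholds: Oakdale √(9·10)=9.487, Rivermont √(4·5)=4.472, Pinehurst √(6·7)=6.481, Claybrook √(7·8)=7.483, Stonebridge √(8·9)=8.485, Millford √(4·5)=4.472, Ashgrove √(6·7)=6.481.
Each quota rounded against its threshold gives Oakdale 9, Rivermont 5, Pinehurst 7, Claybrook 8, Stonebridge 9, Millford 4, Ashgrove 6 (total 48).

Oakdale=9, Rivermont=5, Pinehurst=7, Claybrook=8, Stonebridge=9, Millford=4, Ashgrove=6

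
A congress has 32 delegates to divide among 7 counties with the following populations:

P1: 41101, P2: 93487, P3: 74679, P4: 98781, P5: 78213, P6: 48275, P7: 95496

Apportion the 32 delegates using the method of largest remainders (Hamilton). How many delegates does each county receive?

The standard divisor is 530032/32 ≈ 16563.5.
Standard quotas: P1 2.4814, P2 5.6442, P3 4.5086, P4 5.9638, P5 4.7220, P6 2.9145, P7 5.7654.
Lower quotas: P1 2, P2 5, P3 4, P4 5, P5 4, P6 2, P7 5 (sum 27, leaving 5 seats).
Remainders in descending order: P4 0.9638, P6 0.9145, P7 0.7654, P5 0.7220, P2 0.6442, P3 0.5086, P1 0.4814.
Largest remainders: P4, P6, P7, P5, P2 receive the extra seats.

P1 2; P2 6; P3 4; P4 6; P5 5; P6 3; P7 6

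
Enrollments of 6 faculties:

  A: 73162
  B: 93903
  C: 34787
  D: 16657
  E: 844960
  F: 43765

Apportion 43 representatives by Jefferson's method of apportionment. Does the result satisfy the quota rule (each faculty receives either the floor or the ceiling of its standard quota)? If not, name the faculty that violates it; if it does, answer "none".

Standard quotas: A 2.841, B 3.647, C 1.351, D 0.647, E 32.814, F 1.700.
Jefferson allocation: A 3, B 3, C 1, D 0, E 35, F 1.
E has quota 32.814 (lower 32, upper 33) but receives 35 — outside the quota interval.

E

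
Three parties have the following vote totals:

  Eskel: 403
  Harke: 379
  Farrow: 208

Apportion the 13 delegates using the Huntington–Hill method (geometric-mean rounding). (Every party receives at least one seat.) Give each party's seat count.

Eskel=5; Harke=5; Farrow=3

With divisor 79: modified quotas Eskel 5.101, Harke 4.797, Farrow 2.633.
Geometric-mean thresholds: Eskel √(5·6)=5.477, Harke √(4·5)=4.472, Farrow √(2·3)=2.449.
Each quota rounded against its threshold gives Eskel 5, Harke 5, Farrow 3 (total 13).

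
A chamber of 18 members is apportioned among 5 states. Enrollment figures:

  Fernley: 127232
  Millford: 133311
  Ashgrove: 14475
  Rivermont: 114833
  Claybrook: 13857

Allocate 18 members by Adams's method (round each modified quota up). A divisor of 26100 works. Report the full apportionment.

Fernley: 5, Millford: 6, Ashgrove: 1, Rivermont: 5, Claybrook: 1

With modified divisor 26100: modified quotas Fernley 4.875, Millford 5.108, Ashgrove 0.555, Rivermont 4.400, Claybrook 0.531.
Rounding up: Fernley 5, Millford 6, Ashgrove 1, Rivermont 5, Claybrook 1 (total 18).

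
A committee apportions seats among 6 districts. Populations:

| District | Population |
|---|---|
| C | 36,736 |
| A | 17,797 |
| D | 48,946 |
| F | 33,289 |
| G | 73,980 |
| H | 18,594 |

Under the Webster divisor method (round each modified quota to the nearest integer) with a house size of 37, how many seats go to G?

Standard divisor 229342/37 ≈ 6198.432; standard quotas: C 5.927, A 2.871, D 7.897, F 5.371, G 11.935, H 3.000.
Rounding to the nearest integer gives C 6, A 3, D 8, F 5, G 12, H 3 — total 37, matching the house size, so no adjustment is needed.
G receives 12.

12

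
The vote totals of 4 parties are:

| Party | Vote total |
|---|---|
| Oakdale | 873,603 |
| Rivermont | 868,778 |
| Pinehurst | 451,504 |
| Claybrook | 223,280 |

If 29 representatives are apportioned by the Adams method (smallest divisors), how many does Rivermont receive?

10

Standard divisor 2417165/29 ≈ 83350.517; standard quotas: Oakdale 10.481, Rivermont 10.423, Pinehurst 5.417, Claybrook 2.679.
Rounding up gives 11, 11, 6, 3 = 31 seats, so the divisor must be adjusted.
With modified divisor 88800: modified quotas Oakdale 9.838, Rivermont 9.784, Pinehurst 5.085, Claybrook 2.514.
Rounding up: Oakdale 10, Rivermont 10, Pinehurst 6, Claybrook 3 (total 29).
Rivermont receives 10.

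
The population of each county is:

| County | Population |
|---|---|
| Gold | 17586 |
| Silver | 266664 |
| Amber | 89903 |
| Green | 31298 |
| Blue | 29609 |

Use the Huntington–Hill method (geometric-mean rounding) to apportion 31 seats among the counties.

Gold=1, Silver=19, Amber=7, Green=2, Blue=2

With divisor 13776: modified quotas Gold 1.277, Silver 19.357, Amber 6.526, Green 2.272, Blue 2.149.
Geometric-mean thresholds: Gold √(1·2)=1.414, Silver √(19·20)=19.494, Amber √(6·7)=6.481, Green √(2·3)=2.449, Blue √(2·3)=2.449.
Each quota rounded against its threshold gives Gold 1, Silver 19, Amber 7, Green 2, Blue 2 (total 31).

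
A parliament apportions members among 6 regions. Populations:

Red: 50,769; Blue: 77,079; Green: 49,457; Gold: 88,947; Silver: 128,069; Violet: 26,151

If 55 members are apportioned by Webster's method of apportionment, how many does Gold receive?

12

Standard divisor 420472/55 ≈ 7644.945; standard quotas: Red 6.641, Blue 10.082, Green 6.469, Gold 11.635, Silver 16.752, Violet 3.421.
Rounding to the nearest integer gives Red 7, Blue 10, Green 6, Gold 12, Silver 17, Violet 3 — total 55, matching the house size, so no adjustment is needed.
Gold receives 12.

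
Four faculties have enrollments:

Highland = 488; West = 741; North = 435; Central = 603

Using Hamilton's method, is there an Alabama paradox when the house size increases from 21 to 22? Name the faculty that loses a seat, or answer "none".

At 21 seats: Highland 4, West 7, North 4, Central 6.
At 22 seats: Highland 5, West 7, North 4, Central 6.
No faculty's allocation decreased.

none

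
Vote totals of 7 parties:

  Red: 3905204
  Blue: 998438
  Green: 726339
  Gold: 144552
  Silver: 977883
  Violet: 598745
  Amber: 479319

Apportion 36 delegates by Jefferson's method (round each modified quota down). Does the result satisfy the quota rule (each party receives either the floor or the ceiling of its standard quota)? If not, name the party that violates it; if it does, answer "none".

Standard quotas: Red 17.954, Blue 4.590, Green 3.339, Gold 0.665, Silver 4.496, Violet 2.753, Amber 2.204.
Jefferson allocation: Red 19, Blue 5, Green 3, Gold 0, Silver 4, Violet 3, Amber 2.
Red has quota 17.954 (lower 17, upper 18) but receives 19 — outside the quota interval.

Red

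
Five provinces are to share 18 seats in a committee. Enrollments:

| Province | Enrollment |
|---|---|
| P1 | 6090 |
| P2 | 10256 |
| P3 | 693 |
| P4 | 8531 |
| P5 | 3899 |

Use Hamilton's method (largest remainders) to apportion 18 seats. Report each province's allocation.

Total 29469; standard divisor 29469/18 ≈ 1637.167.
Standard quotas: P1 3.7198, P2 6.2645, P3 0.4233, P4 5.2108, P5 2.3816.
Lower quotas: P1 3, P2 6, P3 0, P4 5, P5 2 (sum 16, leaving 2 seats).
Remainders in descending order: P1 0.7198, P3 0.4233, P5 0.3816, P2 0.2645, P4 0.2108.
The surplus seats go to P1, P3.

P1 4, P2 6, P3 1, P4 5, P5 2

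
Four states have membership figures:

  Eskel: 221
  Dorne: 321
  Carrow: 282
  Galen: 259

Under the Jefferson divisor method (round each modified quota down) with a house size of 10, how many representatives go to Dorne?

Standard divisor 1083/10 ≈ 108.3; standard quotas: Eskel 2.041, Dorne 2.964, Carrow 2.604, Galen 2.392.
Rounding down gives 2, 2, 2, 2 = 8 seats, so the divisor must be adjusted.
With modified divisor 90: modified quotas Eskel 2.456, Dorne 3.567, Carrow 3.133, Galen 2.878.
Rounding down: Eskel 2, Dorne 3, Carrow 3, Galen 2 (total 10).
Dorne receives 3.

3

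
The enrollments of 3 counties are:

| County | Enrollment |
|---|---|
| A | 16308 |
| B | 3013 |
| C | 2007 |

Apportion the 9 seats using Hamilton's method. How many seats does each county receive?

A 7, B 1, C 1

Standard divisor: 21328 ÷ 9 ≈ 2369.778.
Standard quotas: A 6.8817, B 1.2714, C 0.8469.
Lower quotas: A 6, B 1, C 0 (sum 7, leaving 2 seats).
Remainders in descending order: A 0.8817, C 0.8469, B 0.2714.
The surplus seats go to A, C.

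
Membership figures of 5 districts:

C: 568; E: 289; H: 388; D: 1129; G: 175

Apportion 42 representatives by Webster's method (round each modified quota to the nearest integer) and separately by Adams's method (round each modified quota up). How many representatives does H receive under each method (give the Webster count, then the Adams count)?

Webster: C 9, E 5, H 6, D 19, G 3.
Adams: C 9, E 5, H 7, D 18, G 3.
H gets 6 under Webster and 7 under Adams.

6 and 7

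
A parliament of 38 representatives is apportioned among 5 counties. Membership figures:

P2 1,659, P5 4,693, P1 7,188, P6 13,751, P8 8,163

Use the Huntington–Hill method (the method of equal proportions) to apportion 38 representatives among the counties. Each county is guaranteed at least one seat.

With divisor 955: modified quotas P2 1.737, P5 4.914, P1 7.527, P6 14.399, P8 8.548.
Geometric-mean thresholds: P2 √(1·2)=1.414, P5 √(4·5)=4.472, P1 √(7·8)=7.483, P6 √(14·15)=14.491, P8 √(8·9)=8.485.
Each quota rounded against its threshold gives P2 2, P5 5, P1 8, P6 14, P8 9 (total 38).

P2 2, P5 5, P1 8, P6 14, P8 9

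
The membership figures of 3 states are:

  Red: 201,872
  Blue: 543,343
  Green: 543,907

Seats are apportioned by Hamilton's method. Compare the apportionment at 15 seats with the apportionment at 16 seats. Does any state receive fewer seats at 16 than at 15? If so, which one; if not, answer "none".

At 15 seats: Red 3, Blue 6, Green 6.
At 16 seats: Red 2, Blue 7, Green 7.
Red drops from 3 to 2.

Red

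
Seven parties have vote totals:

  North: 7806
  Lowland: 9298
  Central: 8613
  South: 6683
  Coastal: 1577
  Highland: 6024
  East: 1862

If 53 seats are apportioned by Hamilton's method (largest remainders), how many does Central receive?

Standard divisor: 41863 ÷ 53 ≈ 789.868.
Standard quotas: North 9.8827, Lowland 11.7716, Central 10.9044, South 8.4609, Coastal 1.9965, Highland 7.6266, East 2.3574.
Lower quotas: North 9, Lowland 11, Central 10, South 8, Coastal 1, Highland 7, East 2 (sum 48, leaving 5 seats).
Remainders in descending order: Coastal 0.9965, Central 0.9044, North 0.8827, Lowland 0.7716, Highland 0.6266, South 0.4609, East 0.3574.
Largest remainders: Coastal, Central, North, Lowland, Highland receive the extra seats.
Central receives 11.

11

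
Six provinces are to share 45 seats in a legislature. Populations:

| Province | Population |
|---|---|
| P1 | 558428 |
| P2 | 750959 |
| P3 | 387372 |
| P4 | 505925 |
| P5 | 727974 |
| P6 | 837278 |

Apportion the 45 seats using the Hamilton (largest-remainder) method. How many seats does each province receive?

P1 7, P2 9, P3 4, P4 6, P5 9, P6 10

Total 3767936; standard divisor 3767936/45 ≈ 83731.911.
Standard quotas: P1 6.6692, P2 8.9686, P3 4.6263, P4 6.0422, P5 8.6941, P6 9.9995.
Lower quotas: P1 6, P2 8, P3 4, P4 6, P5 8, P6 9 (sum 41, leaving 4 seats).
Remainders in descending order: P6 0.9995, P2 0.9686, P5 0.6941, P1 0.6692, P3 0.6263, P4 0.0422.
The surplus seats go to P6, P2, P5, P1.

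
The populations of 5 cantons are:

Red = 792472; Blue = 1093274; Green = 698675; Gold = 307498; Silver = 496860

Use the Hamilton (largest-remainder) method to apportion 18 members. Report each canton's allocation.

The standard divisor is 3388779/18 ≈ 188265.5.
Standard quotas: Red 4.2093, Blue 5.8071, Green 3.7111, Gold 1.6333, Silver 2.6391.
Lower quotas: Red 4, Blue 5, Green 3, Gold 1, Silver 2 (sum 15, leaving 3 seats).
Remainders in descending order: Blue 0.8071, Green 0.7111, Silver 0.6391, Gold 0.6333, Red 0.2093.
Largest remainders: Blue, Green, Silver receive the extra seats.

Red 4, Blue 6, Green 4, Gold 1, Silver 3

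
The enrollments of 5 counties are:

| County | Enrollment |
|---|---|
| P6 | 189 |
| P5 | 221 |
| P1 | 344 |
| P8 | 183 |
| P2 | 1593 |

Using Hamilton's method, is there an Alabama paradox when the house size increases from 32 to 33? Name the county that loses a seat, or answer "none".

At 32 seats: P6 3, P5 3, P1 4, P8 2, P2 20.
At 33 seats: P6 2, P5 3, P1 5, P8 2, P2 21.
P6 drops from 3 to 2.

P6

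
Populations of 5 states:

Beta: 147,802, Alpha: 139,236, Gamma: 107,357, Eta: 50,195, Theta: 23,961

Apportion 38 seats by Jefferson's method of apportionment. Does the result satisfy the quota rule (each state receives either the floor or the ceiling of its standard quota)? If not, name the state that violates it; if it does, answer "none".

Standard quotas: Beta 11.987, Alpha 11.292, Gamma 8.707, Eta 4.071, Theta 1.943.
Jefferson allocation: Beta 12, Alpha 11, Gamma 9, Eta 4, Theta 2.
Every allocation lies between the lower and upper quota.

none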